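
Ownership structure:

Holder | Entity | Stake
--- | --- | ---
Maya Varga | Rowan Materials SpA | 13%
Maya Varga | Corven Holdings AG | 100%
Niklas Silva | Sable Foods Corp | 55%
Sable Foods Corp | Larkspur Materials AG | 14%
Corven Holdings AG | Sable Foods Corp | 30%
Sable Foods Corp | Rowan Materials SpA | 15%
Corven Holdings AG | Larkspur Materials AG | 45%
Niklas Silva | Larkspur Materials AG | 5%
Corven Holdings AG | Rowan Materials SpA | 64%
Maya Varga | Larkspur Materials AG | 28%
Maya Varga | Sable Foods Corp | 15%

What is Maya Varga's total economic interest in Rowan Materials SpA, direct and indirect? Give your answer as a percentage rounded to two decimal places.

Maya reaches Rowan along 4 paths.
Direct stake: 13% = 13%.
Via Corven → Sable: 100% × 30% × 15% = 4.5%.
Via Sable: 15% × 15% = 2.25%.
Via Corven: 100% × 64% = 64%.
Total: 13% + 4.5% + 2.25% + 64% = 83.75%.

83.75%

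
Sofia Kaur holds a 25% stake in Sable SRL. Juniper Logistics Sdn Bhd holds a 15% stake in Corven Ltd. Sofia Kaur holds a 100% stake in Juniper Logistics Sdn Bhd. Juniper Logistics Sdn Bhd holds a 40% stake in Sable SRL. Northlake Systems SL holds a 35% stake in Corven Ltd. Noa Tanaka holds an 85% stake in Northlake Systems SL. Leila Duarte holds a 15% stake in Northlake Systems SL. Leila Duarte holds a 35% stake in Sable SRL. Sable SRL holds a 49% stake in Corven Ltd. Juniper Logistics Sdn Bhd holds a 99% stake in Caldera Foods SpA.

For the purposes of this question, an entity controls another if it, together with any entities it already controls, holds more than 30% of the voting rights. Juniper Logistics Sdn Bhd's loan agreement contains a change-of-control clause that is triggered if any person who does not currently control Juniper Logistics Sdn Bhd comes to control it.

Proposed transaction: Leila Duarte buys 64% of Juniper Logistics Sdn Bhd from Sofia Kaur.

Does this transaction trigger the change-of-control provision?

The purchase adds only to Leila's holdings (Sofia's stake shrinks), so Leila is the only person who could newly come to control Juniper.
Leila holds 35% of Sable, so Leila controls Sable.
Sable holds 49% of Corven, so Leila controls Corven.
Neither Leila nor any entity Leila controls holds any voting interest in Juniper.
So before the transaction, Leila does not control Juniper.
After the purchase, Leila holds 64% of Juniper directly, and Sofia's stake falls to 36%.
Leila holds 64% of Juniper, so Leila controls Juniper.
Leila did not control Juniper before and does after, so the clause is triggered.

Yes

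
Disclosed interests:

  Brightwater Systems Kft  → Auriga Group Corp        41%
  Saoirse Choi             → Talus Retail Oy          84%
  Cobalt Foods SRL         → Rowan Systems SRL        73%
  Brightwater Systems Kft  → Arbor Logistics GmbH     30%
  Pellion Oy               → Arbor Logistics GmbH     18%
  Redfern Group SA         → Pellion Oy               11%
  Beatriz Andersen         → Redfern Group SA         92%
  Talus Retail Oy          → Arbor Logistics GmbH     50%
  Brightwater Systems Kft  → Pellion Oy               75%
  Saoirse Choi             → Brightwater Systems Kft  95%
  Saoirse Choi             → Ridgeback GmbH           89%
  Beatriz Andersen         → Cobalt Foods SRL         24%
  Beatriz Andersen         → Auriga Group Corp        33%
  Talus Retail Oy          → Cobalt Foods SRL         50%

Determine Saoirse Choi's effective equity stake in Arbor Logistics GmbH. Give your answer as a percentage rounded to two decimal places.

Saoirse reaches Arbor along 3 paths.
Via Brightwater: 95% × 30% = 28.5%.
Via Talus: 84% × 50% = 42%.
Via Brightwater → Pellion: 95% × 75% × 18% = 12.825%.
Total: 28.5% + 42% + 12.825% = 83.325%.
Rounded: 83.33%.

83.33%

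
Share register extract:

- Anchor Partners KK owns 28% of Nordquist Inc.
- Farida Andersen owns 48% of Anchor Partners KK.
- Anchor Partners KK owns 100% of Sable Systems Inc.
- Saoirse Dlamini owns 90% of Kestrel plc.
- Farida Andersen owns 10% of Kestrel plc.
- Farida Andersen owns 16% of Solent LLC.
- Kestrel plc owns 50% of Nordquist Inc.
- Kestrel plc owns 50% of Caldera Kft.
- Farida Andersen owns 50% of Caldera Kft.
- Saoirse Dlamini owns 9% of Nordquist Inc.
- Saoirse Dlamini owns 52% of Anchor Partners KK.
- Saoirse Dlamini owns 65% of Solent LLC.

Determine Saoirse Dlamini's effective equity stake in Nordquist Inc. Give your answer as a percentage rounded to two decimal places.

68.56%

Saoirse reaches Nordquist along 3 paths.
Via Anchor: 52% × 28% = 14.56%.
Direct stake: 9% = 9%.
Via Kestrel: 90% × 50% = 45%.
Total: 14.56% + 9% + 45% = 68.56%.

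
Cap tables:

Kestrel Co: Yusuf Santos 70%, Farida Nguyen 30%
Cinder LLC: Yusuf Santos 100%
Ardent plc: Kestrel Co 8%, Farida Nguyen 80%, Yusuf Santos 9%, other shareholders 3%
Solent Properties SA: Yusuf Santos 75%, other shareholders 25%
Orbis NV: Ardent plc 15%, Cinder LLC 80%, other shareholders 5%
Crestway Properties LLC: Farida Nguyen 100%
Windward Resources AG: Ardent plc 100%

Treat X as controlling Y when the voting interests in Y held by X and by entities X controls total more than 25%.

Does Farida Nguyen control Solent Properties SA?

Farida holds 30% of Kestrel, so Farida controls Kestrel.
Kestrel and Farida together hold 8% + 80% = 88% of Ardent, so Farida controls Ardent.
Farida holds 100% of Crestway, so Farida controls Crestway.
Ardent holds 100% of Windward, so Farida controls Windward.
Neither Farida nor any entity Farida controls holds any voting interest in Solent.
So Farida does not control Solent.

No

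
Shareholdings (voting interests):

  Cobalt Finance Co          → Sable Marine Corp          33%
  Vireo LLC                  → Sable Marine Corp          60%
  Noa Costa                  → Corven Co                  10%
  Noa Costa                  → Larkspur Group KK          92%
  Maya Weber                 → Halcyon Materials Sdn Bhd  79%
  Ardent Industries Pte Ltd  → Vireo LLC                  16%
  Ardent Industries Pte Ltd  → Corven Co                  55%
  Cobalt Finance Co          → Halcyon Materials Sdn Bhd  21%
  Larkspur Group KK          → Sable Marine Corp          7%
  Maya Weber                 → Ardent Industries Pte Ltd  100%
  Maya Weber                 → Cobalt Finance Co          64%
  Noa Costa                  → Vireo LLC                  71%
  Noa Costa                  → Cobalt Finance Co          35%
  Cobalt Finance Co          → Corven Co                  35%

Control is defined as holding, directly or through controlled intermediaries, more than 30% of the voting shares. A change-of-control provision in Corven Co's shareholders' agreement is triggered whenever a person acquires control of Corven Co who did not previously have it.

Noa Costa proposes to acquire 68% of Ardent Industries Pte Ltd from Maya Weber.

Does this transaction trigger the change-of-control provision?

The purchase adds only to Noa's holdings (Maya's stake shrinks), so Noa is the only person who could newly come to control Corven.
Noa holds 35% of Cobalt, so Noa controls Cobalt.
Noa and Cobalt together hold 10% + 35% = 45% of Corven, so Noa controls Corven.
So Noa already controls Corven before the transaction.
After the purchase, Noa holds 68% of Ardent directly, and Maya's stake falls to 32%.
Noa controlled Corven already, so this is not a new person acquiring control; every other person's position is unchanged or reduced.
No new person acquires control, so the clause is not triggered.

No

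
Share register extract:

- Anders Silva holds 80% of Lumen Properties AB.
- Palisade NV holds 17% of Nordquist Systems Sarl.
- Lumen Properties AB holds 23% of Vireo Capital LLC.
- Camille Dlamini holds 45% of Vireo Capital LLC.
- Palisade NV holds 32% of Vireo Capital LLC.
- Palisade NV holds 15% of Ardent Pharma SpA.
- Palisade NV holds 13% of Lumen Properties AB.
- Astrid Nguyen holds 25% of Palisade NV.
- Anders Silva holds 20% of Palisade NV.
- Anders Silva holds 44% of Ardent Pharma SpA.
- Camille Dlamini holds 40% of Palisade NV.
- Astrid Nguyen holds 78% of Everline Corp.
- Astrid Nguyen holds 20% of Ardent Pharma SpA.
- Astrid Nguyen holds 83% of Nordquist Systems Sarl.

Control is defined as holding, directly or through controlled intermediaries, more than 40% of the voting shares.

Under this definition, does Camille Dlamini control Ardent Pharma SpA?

Camille holds 45% of Vireo, so Camille controls Vireo.
Neither Camille nor any entity Camille controls holds any voting interest in Ardent.
So Camille does not control Ardent.

No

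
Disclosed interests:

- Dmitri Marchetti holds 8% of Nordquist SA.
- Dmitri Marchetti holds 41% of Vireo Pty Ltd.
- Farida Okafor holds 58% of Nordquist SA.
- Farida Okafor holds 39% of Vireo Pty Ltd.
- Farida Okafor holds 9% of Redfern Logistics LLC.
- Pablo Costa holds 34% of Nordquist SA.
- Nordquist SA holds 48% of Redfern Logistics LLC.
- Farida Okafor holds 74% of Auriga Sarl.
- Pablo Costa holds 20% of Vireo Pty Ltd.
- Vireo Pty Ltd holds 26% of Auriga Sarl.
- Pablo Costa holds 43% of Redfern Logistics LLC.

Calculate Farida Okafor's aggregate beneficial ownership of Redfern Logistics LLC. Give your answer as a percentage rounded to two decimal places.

36.84%

Farida reaches Redfern along 2 paths.
Via Nordquist: 58% × 48% = 27.84%.
Direct stake: 9% = 9%.
Total: 27.84% + 9% = 36.84%.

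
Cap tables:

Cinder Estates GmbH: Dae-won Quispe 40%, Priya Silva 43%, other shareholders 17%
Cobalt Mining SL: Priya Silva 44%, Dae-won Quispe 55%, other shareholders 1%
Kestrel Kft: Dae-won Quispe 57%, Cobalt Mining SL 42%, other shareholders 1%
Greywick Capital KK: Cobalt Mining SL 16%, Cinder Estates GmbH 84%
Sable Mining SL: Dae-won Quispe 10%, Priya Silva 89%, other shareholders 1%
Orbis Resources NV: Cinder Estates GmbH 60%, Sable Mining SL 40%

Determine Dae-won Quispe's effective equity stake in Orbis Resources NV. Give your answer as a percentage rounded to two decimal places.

Dae-won reaches Orbis along 2 paths.
Via Cinder: 40% × 60% = 24%.
Via Sable: 10% × 40% = 4%.
Total: 24% + 4% = 28%.
Rounded: 28.00%.

28.00%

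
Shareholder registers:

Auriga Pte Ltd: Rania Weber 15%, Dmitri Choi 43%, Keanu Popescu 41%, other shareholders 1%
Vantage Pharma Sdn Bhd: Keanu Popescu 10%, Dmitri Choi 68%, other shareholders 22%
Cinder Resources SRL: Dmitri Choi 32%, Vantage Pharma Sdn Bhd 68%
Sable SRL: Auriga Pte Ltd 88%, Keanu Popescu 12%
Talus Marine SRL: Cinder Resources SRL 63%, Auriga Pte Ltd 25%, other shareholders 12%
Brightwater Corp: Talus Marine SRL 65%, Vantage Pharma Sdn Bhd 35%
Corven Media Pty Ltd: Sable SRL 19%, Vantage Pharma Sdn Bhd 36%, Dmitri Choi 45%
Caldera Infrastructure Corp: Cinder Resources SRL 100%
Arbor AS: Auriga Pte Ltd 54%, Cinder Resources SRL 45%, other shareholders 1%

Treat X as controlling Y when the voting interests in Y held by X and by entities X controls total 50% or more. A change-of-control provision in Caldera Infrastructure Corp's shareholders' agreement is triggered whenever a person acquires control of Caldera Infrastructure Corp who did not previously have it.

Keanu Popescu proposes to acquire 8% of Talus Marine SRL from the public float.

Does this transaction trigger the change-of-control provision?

The purchase changes only Keanu's holdings, so Keanu is the only person who could newly come to control Caldera.
Keanu's largest direct stake is 41% in Auriga, which does not meet the threshold, so Keanu controls no company.
Neither Keanu nor any entity Keanu controls holds any voting interest in Caldera.
So before the transaction, Keanu does not control Caldera.
After the purchase, Keanu holds 8% of Talus directly.
Keanu's side now holds 8% of Talus, not ≥ 50%, so Keanu still does not control Talus.
After the transaction, neither Keanu nor any entity Keanu controls holds a voting interest in Caldera, so Keanu still does not control it.
No new person acquires control, so the clause is not triggered.

No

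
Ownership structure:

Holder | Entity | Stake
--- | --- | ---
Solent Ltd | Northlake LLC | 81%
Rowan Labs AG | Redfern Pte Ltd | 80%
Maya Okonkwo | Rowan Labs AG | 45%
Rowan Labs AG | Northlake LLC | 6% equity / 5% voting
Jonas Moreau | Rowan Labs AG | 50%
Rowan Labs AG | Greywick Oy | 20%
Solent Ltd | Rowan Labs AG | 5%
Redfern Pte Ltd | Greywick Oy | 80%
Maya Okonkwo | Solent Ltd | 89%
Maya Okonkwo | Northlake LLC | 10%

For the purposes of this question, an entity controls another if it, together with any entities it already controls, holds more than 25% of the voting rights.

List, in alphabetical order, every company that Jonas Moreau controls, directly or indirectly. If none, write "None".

Greywick Oy, Redfern Pte Ltd, Rowan Labs AG

Jonas holds 50% of Rowan, so Jonas controls Rowan.
Rowan holds 80% of Redfern, so Jonas controls Redfern.
Redfern and Rowan together hold 80% + 20% = 100% of Greywick, so Jonas controls Greywick.
No other company's threshold is met.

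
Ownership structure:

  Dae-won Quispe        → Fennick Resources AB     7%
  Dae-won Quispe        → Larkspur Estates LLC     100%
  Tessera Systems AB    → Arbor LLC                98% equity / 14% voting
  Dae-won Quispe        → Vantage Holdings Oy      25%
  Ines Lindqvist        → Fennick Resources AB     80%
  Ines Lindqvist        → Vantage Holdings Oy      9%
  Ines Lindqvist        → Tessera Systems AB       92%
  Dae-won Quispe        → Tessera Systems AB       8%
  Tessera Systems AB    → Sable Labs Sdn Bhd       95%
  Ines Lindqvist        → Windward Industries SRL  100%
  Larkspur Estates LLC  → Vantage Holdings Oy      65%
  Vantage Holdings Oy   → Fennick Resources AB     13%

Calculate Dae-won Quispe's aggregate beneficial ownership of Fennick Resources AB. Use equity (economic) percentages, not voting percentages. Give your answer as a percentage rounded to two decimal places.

Dae-won reaches Fennick along 3 paths.
Via Vantage: 25% × 13% = 3.25%.
Via Larkspur → Vantage: 100% × 65% × 13% = 8.45%.
Direct stake: 7% = 7%.
Total: 3.25% + 8.45% + 7% = 18.7%.
Rounded: 18.70%.

18.70%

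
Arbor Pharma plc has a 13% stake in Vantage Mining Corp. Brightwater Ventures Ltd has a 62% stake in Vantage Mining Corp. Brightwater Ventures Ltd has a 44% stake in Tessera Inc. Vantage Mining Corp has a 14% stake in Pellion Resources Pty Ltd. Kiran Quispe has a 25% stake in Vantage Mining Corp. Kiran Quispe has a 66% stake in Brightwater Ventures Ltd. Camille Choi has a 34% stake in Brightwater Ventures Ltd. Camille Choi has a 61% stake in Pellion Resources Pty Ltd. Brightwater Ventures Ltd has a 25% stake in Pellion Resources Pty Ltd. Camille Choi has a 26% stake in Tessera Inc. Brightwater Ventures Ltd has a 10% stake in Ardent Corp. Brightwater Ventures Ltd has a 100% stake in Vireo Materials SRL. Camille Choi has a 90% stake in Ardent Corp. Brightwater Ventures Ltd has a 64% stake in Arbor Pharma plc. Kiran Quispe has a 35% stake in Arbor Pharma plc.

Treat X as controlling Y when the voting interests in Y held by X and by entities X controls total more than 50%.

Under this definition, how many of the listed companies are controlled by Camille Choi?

Camille holds 90% of Ardent, so Camille controls Ardent.
Camille holds 61% of Pellion, so Camille controls Pellion.
No other company's threshold is met.
Camille controls 2 companies.

2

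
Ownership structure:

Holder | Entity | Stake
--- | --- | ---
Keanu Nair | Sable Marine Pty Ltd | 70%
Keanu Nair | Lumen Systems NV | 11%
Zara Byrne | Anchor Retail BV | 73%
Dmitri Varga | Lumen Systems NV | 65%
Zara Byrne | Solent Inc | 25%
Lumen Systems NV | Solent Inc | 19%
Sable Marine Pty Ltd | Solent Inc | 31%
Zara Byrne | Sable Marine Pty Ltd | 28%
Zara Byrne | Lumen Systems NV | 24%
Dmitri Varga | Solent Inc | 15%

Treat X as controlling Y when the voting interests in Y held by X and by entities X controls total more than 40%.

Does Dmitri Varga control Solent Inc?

No

Dmitri holds 65% of Lumen, so Dmitri controls Lumen.
In Solent, Dmitri's side holds only 15% + 19% = 34%, not > 40%.
So Dmitri does not control Solent.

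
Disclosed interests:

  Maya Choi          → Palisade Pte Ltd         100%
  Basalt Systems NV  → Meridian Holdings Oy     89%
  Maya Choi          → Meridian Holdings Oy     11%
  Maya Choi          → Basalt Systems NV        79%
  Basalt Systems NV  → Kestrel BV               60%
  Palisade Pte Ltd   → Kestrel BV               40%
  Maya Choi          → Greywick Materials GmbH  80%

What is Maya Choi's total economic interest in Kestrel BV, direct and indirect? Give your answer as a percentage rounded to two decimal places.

87.40%

Maya reaches Kestrel along 2 paths.
Via Palisade: 100% × 40% = 40%.
Via Basalt: 79% × 60% = 47.4%.
Total: 40% + 47.4% = 87.4%.
Rounded: 87.40%.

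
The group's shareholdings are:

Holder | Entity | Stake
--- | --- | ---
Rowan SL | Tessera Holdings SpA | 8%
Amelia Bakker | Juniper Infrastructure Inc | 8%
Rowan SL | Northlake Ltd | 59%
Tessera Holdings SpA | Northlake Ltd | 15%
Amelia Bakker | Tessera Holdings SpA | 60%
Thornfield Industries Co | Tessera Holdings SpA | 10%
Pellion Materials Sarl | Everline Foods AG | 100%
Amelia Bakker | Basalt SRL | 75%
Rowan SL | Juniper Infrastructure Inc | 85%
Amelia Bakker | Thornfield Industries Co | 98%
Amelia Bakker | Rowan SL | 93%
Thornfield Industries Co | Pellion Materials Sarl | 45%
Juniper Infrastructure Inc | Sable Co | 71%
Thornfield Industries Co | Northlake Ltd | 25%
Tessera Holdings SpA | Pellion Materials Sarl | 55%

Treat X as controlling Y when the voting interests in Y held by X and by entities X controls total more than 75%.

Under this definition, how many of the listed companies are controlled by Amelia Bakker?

Amelia holds 98% of Thornfield, so Amelia controls Thornfield.
Amelia holds 93% of Rowan, so Amelia controls Rowan.
Rowan and Amelia and Thornfield together hold 8% + 60% + 10% = 78% of Tessera, so Amelia controls Tessera.
Rowan and Amelia together hold 85% + 8% = 93% of Juniper, so Amelia controls Juniper.
Tessera and Thornfield together hold 55% + 45% = 100% of Pellion, so Amelia controls Pellion.
Tessera and Thornfield and Rowan together hold 15% + 25% + 59% = 99% of Northlake, so Amelia controls Northlake.
Pellion holds 100% of Everline, so Amelia controls Everline.
No other company's threshold is met.
Amelia controls 7 companies.

7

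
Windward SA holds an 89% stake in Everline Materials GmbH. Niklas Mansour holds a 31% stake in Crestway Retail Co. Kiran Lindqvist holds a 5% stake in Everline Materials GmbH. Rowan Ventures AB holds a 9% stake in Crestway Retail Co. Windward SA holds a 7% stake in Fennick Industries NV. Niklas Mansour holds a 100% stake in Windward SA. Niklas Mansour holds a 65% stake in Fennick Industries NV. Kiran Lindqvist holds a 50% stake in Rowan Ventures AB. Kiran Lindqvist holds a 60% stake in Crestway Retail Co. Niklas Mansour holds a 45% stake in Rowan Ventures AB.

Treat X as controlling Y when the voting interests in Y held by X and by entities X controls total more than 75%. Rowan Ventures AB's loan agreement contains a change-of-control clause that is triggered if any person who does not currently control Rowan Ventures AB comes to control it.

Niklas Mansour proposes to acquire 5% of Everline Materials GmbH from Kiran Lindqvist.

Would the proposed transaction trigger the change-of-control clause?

No

The purchase adds only to Niklas's holdings (Kiran's stake shrinks), so Niklas is the only person who could newly come to control Rowan.
Niklas holds 100% of Windward, so Niklas controls Windward.
Windward holds 89% of Everline, so Niklas controls Everline.
In Rowan, Niklas's side holds only 45%, not > 75%.
So before the transaction, Niklas does not control Rowan.
After the purchase, Niklas holds 5% of Everline directly, and Kiran's stake falls to 0%.
Windward and Niklas together hold 89% + 5% = 94% of Everline, so Niklas controls Everline.
After the transaction, Niklas's side holds 45% of Rowan, not > 75%, so Niklas still does not control Rowan.
No new person acquires control, so the clause is not triggered.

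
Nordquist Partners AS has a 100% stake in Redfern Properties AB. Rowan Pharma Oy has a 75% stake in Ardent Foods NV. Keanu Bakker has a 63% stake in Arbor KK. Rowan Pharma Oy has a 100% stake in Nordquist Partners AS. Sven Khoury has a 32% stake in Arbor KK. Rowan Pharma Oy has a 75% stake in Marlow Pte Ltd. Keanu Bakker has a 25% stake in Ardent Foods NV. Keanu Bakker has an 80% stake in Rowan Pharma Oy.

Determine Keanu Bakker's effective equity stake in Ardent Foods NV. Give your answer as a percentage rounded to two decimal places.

Keanu reaches Ardent along 2 paths.
Via Rowan: 80% × 75% = 60%.
Direct stake: 25% = 25%.
Total: 60% + 25% = 85%.
Rounded: 85.00%.

85.00%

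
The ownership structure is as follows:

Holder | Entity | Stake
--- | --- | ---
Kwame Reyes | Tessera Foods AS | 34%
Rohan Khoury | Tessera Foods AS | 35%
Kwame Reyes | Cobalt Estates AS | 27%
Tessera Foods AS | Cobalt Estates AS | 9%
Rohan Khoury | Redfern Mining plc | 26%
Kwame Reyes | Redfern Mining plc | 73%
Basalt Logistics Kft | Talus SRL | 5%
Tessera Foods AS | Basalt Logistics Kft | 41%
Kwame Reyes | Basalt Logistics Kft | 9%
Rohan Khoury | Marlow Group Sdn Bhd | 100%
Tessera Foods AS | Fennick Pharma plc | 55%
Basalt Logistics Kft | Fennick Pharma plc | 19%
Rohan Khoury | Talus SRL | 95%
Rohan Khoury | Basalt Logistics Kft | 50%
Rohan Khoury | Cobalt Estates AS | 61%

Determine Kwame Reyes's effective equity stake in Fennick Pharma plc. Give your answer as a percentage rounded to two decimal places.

23.06%

Kwame reaches Fennick along 3 paths.
Via Tessera → Basalt: 34% × 41% × 19% = 2.6486%.
Via Basalt: 9% × 19% = 1.71%.
Via Tessera: 34% × 55% = 18.7%.
Total: 2.6486% + 1.71% + 18.7% = 23.0586%.
Rounded: 23.06%.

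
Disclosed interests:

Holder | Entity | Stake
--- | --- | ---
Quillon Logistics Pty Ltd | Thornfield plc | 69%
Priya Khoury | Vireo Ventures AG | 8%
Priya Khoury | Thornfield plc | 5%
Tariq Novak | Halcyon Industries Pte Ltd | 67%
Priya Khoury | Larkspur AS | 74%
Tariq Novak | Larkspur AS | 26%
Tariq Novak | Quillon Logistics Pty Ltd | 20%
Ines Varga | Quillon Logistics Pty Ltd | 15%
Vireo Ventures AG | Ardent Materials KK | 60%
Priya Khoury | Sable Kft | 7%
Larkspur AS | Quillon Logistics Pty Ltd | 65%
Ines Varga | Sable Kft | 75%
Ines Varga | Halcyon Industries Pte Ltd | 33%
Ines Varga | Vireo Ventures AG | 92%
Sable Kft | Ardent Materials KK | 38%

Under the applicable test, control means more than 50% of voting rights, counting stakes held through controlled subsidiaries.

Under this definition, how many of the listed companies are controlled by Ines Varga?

Ines holds 92% of Vireo, so Ines controls Vireo.
Ines holds 75% of Sable, so Ines controls Sable.
Vireo and Sable together hold 60% + 38% = 98% of Ardent, so Ines controls Ardent.
No other company's threshold is met.
Ines controls 3 companies.

3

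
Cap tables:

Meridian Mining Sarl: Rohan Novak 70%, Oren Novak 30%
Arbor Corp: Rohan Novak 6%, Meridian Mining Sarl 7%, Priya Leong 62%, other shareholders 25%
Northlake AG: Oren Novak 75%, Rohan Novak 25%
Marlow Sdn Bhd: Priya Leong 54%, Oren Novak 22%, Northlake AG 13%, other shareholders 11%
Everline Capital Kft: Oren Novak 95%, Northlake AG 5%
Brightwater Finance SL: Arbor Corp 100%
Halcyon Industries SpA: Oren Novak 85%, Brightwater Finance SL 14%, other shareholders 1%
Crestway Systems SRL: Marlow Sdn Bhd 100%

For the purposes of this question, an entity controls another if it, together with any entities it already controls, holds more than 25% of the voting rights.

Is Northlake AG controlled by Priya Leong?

No

Priya holds 62% of Arbor, so Priya controls Arbor.
Priya holds 54% of Marlow, so Priya controls Marlow.
Arbor holds 100% of Brightwater, so Priya controls Brightwater.
Marlow holds 100% of Crestway, so Priya controls Crestway.
Neither Priya nor any entity Priya controls holds any voting interest in Northlake.
So Priya does not control Northlake.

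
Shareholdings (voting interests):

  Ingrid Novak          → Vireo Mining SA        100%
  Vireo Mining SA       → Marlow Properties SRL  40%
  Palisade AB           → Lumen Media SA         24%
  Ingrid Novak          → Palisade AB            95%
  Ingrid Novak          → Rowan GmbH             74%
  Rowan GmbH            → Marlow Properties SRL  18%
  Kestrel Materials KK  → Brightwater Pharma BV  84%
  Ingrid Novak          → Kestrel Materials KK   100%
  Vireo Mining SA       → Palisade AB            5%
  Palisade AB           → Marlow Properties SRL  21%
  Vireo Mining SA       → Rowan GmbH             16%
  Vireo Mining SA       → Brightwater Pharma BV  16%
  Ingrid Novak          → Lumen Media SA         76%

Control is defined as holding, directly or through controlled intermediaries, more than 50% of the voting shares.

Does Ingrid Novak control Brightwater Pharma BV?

Yes

Ingrid holds 100% of Kestrel, so Ingrid controls Kestrel.
Ingrid holds 100% of Vireo, so Ingrid controls Vireo.
Kestrel and Vireo together hold 84% + 16% = 100% of Brightwater, so Ingrid controls Brightwater.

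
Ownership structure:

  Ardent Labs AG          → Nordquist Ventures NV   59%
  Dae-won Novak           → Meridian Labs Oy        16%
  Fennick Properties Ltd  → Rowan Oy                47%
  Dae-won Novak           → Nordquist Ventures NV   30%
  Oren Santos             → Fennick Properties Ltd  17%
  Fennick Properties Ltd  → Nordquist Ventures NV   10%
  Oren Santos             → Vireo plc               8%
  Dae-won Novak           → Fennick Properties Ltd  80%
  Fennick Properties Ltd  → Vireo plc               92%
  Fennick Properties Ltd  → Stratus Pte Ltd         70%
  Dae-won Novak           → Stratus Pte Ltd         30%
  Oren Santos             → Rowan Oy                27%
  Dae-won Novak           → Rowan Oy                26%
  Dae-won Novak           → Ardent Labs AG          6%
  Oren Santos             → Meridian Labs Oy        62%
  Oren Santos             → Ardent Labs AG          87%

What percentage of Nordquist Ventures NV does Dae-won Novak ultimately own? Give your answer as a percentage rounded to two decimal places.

Dae-won reaches Nordquist along 3 paths.
Via Fennick: 80% × 10% = 8%.
Via Ardent: 6% × 59% = 3.54%.
Direct stake: 30% = 30%.
Total: 8% + 3.54% + 30% = 41.54%.

41.54%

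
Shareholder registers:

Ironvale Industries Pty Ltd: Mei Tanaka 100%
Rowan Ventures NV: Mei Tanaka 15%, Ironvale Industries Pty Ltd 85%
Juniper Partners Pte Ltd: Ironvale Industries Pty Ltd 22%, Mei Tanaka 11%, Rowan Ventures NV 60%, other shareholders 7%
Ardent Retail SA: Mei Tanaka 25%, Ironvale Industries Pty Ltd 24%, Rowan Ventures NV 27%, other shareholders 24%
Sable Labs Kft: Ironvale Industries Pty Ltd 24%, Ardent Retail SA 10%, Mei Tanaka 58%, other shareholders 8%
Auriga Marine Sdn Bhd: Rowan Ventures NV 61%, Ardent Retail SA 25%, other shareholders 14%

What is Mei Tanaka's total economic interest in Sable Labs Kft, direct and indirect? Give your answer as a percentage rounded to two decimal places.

89.60%

Mei reaches Sable along 6 paths.
Via Ironvale: 100% × 24% = 24%.
Via Ardent: 25% × 10% = 2.5%.
Via Ironvale → Ardent: 100% × 24% × 10% = 2.4%.
Via Rowan → Ardent: 15% × 27% × 10% = 0.405%.
Via Ironvale → Rowan → Ardent: 100% × 85% × 27% × 10% = 2.295%.
Direct stake: 58% = 58%.
Total: 24% + 2.5% + 2.4% + 0.405% + 2.295% + 58% = 89.6%.
Rounded: 89.60%.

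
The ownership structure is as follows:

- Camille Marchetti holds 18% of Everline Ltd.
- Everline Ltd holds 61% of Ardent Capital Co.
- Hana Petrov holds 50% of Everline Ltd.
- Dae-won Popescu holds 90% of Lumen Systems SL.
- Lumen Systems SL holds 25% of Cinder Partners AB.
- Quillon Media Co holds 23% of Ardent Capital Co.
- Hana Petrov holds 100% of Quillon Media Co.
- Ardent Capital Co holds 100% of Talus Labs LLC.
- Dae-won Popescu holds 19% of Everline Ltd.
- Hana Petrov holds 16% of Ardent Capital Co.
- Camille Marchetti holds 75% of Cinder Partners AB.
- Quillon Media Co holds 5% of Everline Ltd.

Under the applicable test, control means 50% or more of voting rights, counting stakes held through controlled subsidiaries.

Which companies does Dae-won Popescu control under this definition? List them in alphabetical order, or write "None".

Dae-won holds 90% of Lumen, so Dae-won controls Lumen.
No other company's threshold is met.

Lumen Systems SL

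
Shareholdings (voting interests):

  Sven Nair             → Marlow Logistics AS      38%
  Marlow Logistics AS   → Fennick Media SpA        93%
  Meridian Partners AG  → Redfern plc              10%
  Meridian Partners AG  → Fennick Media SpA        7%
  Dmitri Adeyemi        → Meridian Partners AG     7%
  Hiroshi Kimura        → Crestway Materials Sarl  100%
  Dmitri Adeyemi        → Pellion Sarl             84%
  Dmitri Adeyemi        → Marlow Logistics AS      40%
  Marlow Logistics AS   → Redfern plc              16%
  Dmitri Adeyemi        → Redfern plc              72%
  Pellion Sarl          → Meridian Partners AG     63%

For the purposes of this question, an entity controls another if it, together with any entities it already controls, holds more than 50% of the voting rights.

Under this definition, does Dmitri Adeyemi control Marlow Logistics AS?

No

Dmitri holds 84% of Pellion, so Dmitri controls Pellion.
Dmitri and Pellion together hold 7% + 63% = 70% of Meridian, so Dmitri controls Meridian.
Dmitri and Meridian together hold 72% + 10% = 82% of Redfern, so Dmitri controls Redfern.
In Marlow, Dmitri's side holds only 40%, not > 50%.
So Dmitri does not control Marlow.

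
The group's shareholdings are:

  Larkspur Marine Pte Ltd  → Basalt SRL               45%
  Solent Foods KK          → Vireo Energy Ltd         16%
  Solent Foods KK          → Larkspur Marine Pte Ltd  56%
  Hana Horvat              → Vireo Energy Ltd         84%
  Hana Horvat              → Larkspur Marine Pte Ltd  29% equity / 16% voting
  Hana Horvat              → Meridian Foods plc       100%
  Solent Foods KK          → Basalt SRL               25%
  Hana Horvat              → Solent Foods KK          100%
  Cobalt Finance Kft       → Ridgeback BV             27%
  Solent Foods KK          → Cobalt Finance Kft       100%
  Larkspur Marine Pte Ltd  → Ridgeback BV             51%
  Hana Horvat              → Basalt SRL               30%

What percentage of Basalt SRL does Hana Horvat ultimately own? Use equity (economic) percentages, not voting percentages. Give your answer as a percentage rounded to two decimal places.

93.25%

Hana reaches Basalt along 4 paths.
Direct stake: 30% = 30%.
Via Solent: 100% × 25% = 25%.
Via Larkspur: 29% × 45% = 13.05%.
Via Solent → Larkspur: 100% × 56% × 45% = 25.2%.
Total: 30% + 25% + 13.05% + 25.2% = 93.25%.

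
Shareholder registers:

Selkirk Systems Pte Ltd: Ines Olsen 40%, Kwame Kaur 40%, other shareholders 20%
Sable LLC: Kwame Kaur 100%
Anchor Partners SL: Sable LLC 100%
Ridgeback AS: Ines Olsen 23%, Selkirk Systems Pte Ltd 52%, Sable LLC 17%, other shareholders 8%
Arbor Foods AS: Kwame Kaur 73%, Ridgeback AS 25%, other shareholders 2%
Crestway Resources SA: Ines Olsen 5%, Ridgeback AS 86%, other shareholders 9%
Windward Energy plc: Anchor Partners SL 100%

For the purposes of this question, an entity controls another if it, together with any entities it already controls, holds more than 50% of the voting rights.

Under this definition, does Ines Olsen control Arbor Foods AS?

No

Ines's largest direct stake is 40% in Selkirk, which does not meet the threshold, so Ines controls no company.
Neither Ines nor any entity Ines controls holds any voting interest in Arbor.
So Ines does not control Arbor.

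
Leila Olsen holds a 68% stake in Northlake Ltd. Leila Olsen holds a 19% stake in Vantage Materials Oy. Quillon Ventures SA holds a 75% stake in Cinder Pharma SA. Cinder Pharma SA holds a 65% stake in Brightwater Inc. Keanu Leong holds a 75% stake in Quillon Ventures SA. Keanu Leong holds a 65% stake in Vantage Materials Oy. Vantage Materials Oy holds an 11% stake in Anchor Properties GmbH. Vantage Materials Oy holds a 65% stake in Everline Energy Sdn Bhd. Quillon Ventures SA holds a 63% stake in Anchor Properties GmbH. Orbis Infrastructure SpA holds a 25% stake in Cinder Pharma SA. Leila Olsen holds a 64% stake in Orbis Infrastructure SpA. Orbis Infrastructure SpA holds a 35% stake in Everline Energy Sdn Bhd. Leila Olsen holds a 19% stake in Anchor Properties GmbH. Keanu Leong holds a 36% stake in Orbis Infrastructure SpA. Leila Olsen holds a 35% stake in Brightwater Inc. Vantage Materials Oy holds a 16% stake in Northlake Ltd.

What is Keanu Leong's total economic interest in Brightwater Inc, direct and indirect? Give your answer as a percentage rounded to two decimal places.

42.41%

Keanu reaches Brightwater along 2 paths.
Via Quillon → Cinder: 75% × 75% × 65% = 36.5625%.
Via Orbis → Cinder: 36% × 25% × 65% = 5.85%.
Total: 36.5625% + 5.85% = 42.4125%.
Rounded: 42.41%.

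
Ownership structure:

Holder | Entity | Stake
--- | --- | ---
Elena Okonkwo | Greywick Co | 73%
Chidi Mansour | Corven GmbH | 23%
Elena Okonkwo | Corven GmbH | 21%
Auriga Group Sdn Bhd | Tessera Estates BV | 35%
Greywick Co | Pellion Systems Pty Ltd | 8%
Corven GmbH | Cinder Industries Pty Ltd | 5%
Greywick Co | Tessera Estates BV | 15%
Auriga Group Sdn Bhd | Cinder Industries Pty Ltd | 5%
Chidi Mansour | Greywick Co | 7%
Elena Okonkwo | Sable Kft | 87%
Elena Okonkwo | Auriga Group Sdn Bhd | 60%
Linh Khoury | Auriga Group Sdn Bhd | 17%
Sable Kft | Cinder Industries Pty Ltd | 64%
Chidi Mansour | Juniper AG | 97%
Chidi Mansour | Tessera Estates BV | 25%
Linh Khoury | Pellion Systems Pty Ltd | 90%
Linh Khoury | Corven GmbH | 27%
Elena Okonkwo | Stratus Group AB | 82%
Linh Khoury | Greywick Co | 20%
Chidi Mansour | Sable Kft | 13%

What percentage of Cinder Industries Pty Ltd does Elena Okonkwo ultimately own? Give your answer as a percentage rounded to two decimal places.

Elena reaches Cinder along 3 paths.
Via Sable: 87% × 64% = 55.68%.
Via Auriga: 60% × 5% = 3%.
Via Corven: 21% × 5% = 1.05%.
Total: 55.68% + 3% + 1.05% = 59.73%.

59.73%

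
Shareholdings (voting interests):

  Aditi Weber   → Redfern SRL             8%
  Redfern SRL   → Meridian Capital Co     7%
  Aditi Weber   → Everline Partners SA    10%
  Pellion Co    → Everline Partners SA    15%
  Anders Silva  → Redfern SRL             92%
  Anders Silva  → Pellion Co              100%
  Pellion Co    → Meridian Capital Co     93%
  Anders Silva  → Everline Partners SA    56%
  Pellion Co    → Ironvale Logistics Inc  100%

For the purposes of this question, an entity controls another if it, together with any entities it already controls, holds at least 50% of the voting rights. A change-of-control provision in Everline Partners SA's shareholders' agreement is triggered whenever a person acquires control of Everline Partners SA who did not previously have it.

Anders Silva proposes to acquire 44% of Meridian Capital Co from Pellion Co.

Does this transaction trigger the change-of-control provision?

The purchase adds only to Anders's holdings (Pellion's stake shrinks), so Anders is the only person who could newly come to control Everline.
Anders holds 100% of Pellion, so Anders controls Pellion.
Anders and Pellion together hold 56% + 15% = 71% of Everline, so Anders controls Everline.
So Anders already controls Everline before the transaction.
After the purchase, Anders holds 44% of Meridian directly, and Pellion's stake falls to 49%.
Anders controlled Everline already, so this is not a new person acquiring control; every other person's position is unchanged or reduced.
No new person acquires control, so the clause is not triggered.

No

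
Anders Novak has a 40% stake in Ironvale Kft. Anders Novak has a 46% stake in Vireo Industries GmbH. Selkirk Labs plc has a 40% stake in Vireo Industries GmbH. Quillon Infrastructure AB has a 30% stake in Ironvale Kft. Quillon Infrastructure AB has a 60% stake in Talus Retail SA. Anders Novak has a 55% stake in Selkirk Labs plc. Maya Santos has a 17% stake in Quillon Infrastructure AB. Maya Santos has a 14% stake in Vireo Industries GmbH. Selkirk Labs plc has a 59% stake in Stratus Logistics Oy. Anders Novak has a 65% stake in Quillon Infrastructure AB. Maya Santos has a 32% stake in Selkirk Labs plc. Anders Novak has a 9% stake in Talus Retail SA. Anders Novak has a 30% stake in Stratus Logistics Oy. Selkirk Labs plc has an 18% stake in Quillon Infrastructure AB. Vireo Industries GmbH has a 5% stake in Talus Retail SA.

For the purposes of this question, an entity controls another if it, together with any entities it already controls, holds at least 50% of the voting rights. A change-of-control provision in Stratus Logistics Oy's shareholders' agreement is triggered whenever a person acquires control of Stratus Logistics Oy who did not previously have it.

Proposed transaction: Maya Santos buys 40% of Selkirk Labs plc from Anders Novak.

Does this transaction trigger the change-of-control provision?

The purchase adds only to Maya's holdings (Anders's stake shrinks), so Maya is the only person who could newly come to control Stratus.
Maya's largest direct stake is 32% in Selkirk, which does not meet the threshold, so Maya controls no company.
Neither Maya nor any entity Maya controls holds any voting interest in Stratus.
So before the transaction, Maya does not control Stratus.
After the purchase, Maya's direct stake in Selkirk rises to 32% + 40% = 72%, and Anders's stake falls to 15%.
Maya holds 72% of Selkirk, so Maya controls Selkirk.
Selkirk holds 59% of Stratus, so Maya controls Stratus.
Maya did not control Stratus before and does after, so the clause is triggered.

Yes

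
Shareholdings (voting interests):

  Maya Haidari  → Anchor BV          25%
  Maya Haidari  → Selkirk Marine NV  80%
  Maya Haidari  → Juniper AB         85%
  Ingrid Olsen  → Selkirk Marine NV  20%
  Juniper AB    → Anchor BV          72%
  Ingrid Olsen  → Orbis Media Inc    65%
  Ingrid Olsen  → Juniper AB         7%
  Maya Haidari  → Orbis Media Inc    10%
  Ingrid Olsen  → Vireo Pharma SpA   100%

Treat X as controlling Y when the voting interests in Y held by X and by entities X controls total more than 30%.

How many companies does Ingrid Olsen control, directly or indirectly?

Ingrid holds 65% of Orbis, so Ingrid controls Orbis.
Ingrid holds 100% of Vireo, so Ingrid controls Vireo.
No other company's threshold is met.
Ingrid controls 2 companies.

2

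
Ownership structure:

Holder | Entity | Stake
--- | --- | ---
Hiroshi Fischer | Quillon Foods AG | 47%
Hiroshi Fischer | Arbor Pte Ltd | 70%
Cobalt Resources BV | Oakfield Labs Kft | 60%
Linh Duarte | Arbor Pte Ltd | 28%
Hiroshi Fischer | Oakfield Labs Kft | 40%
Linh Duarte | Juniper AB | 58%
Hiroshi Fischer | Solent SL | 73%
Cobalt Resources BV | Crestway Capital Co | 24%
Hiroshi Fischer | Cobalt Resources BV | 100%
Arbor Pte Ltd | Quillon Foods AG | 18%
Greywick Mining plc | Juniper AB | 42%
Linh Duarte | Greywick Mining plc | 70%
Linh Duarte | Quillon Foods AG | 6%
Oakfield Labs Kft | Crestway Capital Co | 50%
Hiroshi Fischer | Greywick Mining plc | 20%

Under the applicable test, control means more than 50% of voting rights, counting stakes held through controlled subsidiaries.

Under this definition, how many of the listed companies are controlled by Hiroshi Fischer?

6

Hiroshi holds 100% of Cobalt, so Hiroshi controls Cobalt.
Hiroshi holds 70% of Arbor, so Hiroshi controls Arbor.
Hiroshi and Cobalt together hold 40% + 60% = 100% of Oakfield, so Hiroshi controls Oakfield.
Hiroshi holds 73% of Solent, so Hiroshi controls Solent.
Oakfield and Cobalt together hold 50% + 24% = 74% of Crestway, so Hiroshi controls Crestway.
Arbor and Hiroshi together hold 18% + 47% = 65% of Quillon, so Hiroshi controls Quillon.
No other company's threshold is met.
Hiroshi controls 6 companies.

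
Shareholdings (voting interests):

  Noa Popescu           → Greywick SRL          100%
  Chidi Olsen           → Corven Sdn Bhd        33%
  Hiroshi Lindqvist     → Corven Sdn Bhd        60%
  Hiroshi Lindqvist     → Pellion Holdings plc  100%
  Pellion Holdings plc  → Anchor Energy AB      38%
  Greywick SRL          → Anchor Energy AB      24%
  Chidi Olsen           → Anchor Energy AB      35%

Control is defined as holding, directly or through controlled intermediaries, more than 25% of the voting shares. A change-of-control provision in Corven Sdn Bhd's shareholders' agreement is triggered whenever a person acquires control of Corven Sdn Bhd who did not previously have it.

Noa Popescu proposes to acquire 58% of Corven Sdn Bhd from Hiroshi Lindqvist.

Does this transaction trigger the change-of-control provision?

The purchase adds only to Noa's holdings (Hiroshi's stake shrinks), so Noa is the only person who could newly come to control Corven.
Noa holds 100% of Greywick, so Noa controls Greywick.
Neither Noa nor any entity Noa controls holds any voting interest in Corven.
So before the transaction, Noa does not control Corven.
After the purchase, Noa holds 58% of Corven directly, and Hiroshi's stake falls to 2%.
Noa holds 58% of Corven, so Noa controls Corven.
Noa did not control Corven before and does after, so the clause is triggered.

Yes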